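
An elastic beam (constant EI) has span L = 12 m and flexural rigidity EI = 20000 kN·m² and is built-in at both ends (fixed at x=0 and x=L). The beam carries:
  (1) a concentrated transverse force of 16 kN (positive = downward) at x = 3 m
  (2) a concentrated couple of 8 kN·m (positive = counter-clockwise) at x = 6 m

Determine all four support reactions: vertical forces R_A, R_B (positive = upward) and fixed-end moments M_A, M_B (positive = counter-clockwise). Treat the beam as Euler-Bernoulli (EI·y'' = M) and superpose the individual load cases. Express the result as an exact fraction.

R_A = 29/2 kN, M_A = 29 kN·m, R_B = 3/2 kN, M_B = -7 kN·m

Load 1 — point force P=16 kN at a=3 m (b=L-a=9):
  R_A = Pb²(3a+b)/L³ = 16·9²·(3·3+9)/12³ = 27/2 kN
  M_A = Pab²/L² = 16·3·9²/12² = 27 kN·m
  R_B = Pa²(a+3b)/L³ = 16·3²·(3+3·9)/12³ = 5/2 kN
  M_B = -Pa²b/L² = -16·3²·9/12² = -9 kN·m
Load 2 — applied couple M₀=8 kN·m at a=6 m (b=L-a=6):
  R_A = 6M₀ab/L³ = 6·8·6·6/12³ = 1 kN
  M_A = M₀b(2a-b)/L² = 8·6·(2·6-6)/12² = 2 kN·m
  R_B = -6M₀ab/L³ = -6·8·6·6/12³ = -1 kN
  M_B = M₀a(2b-a)/L² = 8·6·(2·6-6)/12² = 2 kN·m
Superposition: R_A = 29/2 kN, M_A = 29 kN·m, R_B = 3/2 kN, M_B = -7 kN·m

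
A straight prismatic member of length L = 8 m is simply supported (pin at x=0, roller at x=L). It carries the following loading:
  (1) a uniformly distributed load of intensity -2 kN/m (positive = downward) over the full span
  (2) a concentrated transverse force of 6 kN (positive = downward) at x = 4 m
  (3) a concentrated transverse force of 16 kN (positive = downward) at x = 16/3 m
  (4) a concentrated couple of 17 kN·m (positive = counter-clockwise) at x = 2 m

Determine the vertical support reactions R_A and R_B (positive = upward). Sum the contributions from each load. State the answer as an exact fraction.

Load 1 — uniform load w=-2 kN/m over full span:
  R_A = wL/2 = (-2)·8/2 = -8 kN
  R_B = wL/2 = (-2)·8/2 = -8 kN
Load 2 — point force P=6 kN at a=4 m (b=L-a=4):
  R_A = Pb/L = 6·4/8 = 3 kN
  R_B = Pa/L = 6·4/8 = 3 kN
Load 3 — point force P=16 kN at a=16/3 m (b=L-a=8/3):
  R_A = Pb/L = 16·(8/3)/8 = 16/3 kN
  R_B = Pa/L = 16·(16/3)/8 = 32/3 kN
Load 4 — applied couple M₀=17 kN·m at a=2 m (b=L-a=6):
  R_A = M₀/L = 17/8 kN
  R_B = -M₀/L = -17/8 kN
Superposition: R_A = 59/24 kN, R_B = 85/24 kN

R_A = 59/24 kN, R_B = 85/24 kN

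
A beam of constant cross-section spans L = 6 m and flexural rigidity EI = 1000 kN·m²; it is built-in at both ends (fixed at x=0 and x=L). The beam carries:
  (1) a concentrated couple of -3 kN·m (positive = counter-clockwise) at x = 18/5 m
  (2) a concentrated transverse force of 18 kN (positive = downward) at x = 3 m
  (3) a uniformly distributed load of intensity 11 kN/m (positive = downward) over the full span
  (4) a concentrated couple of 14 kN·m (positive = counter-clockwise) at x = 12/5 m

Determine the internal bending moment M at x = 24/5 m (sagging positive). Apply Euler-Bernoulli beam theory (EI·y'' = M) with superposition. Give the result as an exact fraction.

Load 1 — applied couple M₀=-3 kN·m at a=18/5 m (b=L-a=12/5):
  M_1 = R_Ax - M_A - M₀  [x>a] with R_A=-18/25, M_A=-24/25 = (-18/25)·(24/5) - (-24/25) - (-3) = 63/125 kN·m
Load 2 — point force P=18 kN at a=3 m (b=L-a=3):
  M_2 = Pa²(a+3b)(L-x)/L³ - Pa²b/L²  [x>a] = 18·3²·(3+3·3)·(6-(24/5))/6³ - 18·3²·3/6² = -27/10 kN·m
Load 3 — uniform load w=11 kN/m over full span:
  M_3 = wLx/2 - wL²/12 - wx²/2 = 11·6·(24/5)/2 - 11·6²/12 - 11·(24/5)²/2 = -33/25 kN·m
Load 4 — applied couple M₀=14 kN·m at a=12/5 m (b=L-a=18/5):
  M_4 = R_Ax - M_A - M₀  [x>a] with R_A=84/25, M_A=42/25 = (84/25)·(24/5) - (42/25) - 14 = 56/125 kN·m
Superposition: M = Σ M_i = -767/250 kN·m ≈ -3.068000 kN·m

M(24/5) = -767/250 kN·m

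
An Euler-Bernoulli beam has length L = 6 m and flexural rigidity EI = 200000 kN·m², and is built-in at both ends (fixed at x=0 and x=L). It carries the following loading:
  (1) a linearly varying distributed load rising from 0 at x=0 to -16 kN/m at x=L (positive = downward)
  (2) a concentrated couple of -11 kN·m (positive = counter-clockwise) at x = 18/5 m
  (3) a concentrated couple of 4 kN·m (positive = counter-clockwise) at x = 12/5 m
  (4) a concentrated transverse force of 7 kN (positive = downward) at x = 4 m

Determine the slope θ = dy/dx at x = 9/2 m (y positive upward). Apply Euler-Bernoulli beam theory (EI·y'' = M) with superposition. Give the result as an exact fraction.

Load 1 — triangular load w₀=-16 kN/m (0→w₀ over full span):
  θ_1 = -w₀(2x(L-x)(L-2x)(x+2L)+x²(L-x)²)/(120LEI) = -(-16)·(2·(9/2)·(6-(9/2))·(6-2·(9/2))·((9/2)+2·6)+(9/2)²·(6-(9/2))²)/(120·6·200000) = -1107/16000000 rad
Load 2 — applied couple M₀=-11 kN·m at a=18/5 m (b=L-a=12/5):
  θ_2 = (R_Ax²/2 - M_Ax - M₀(x-a))/EI  [x>a] with R_A=-66/25, M_A=-88/25 = ((-66/25)·(9/2)²/2 - (-88/25)·(9/2) - (-11)·((9/2)-(18/5)))/200000 = -99/20000000 rad
Load 3 — applied couple M₀=4 kN·m at a=12/5 m (b=L-a=18/5):
  θ_3 = (R_Ax²/2 - M_Ax - M₀(x-a))/EI  [x>a] with R_A=24/25, M_A=12/25 = ((24/25)·(9/2)²/2 - (12/25)·(9/2) - 4·((9/2)-(12/5)))/200000 = -21/5000000 rad
Load 4 — point force P=7 kN at a=4 m (b=L-a=2):
  θ_4 = Pa²(L-x)(2bL-(3b+a)(L-x))/(2L³EI)  [x>a] = 7·4²·(6-(9/2))·(2·2·6-(3·2+4)·(6-(9/2)))/(2·6³·200000) = 7/400000 rad
Superposition: θ = Σ θ_i = -4867/80000000 rad ≈ -0.000061 rad

θ(9/2) = -4867/80000000 rad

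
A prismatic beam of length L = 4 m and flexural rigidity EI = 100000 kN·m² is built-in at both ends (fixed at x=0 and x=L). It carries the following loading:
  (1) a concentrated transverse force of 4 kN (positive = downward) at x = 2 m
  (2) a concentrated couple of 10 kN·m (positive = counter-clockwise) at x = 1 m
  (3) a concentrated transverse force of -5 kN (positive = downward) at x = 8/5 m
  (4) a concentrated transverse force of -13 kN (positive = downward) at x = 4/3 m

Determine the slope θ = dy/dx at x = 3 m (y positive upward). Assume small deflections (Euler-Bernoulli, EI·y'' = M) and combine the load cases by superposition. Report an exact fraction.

θ(3) = -9421/240000000 rad

Load 1 — point force P=4 kN at a=2 m (b=L-a=2):
  θ_1 = Pa²(L-x)(2bL-(3b+a)(L-x))/(2L³EI)  [x>a] = 4·2²·(4-3)·(2·2·4-(3·2+2)·(4-3))/(2·4³·100000) = 1/100000 rad
Load 2 — applied couple M₀=10 kN·m at a=1 m (b=L-a=3):
  θ_2 = (R_Ax²/2 - M_Ax - M₀(x-a))/EI  [x>a] with R_A=45/16, M_A=-15/8 = ((45/16)·3²/2 - (-15/8)·3 - 10·(3-1))/100000 = -11/640000 rad
Load 3 — point force P=-5 kN at a=8/5 m (b=L-a=12/5):
  θ_3 = Pa²(L-x)(2bL-(3b+a)(L-x))/(2L³EI)  [x>a] = (-5)·(8/5)²·(4-3)·(2·(12/5)·4-(3·(12/5)+(8/5))·(4-3))/(2·4³·100000) = -13/1250000 rad
Load 4 — point force P=-13 kN at a=4/3 m (b=L-a=8/3):
  θ_4 = Pa²(L-x)(2bL-(3b+a)(L-x))/(2L³EI)  [x>a] = (-13)·(4/3)²·(4-3)·(2·(8/3)·4-(3·(8/3)+(4/3))·(4-3))/(2·4³·100000) = -13/600000 rad
Superposition: θ = Σ θ_i = -9421/240000000 rad ≈ -0.000039 rad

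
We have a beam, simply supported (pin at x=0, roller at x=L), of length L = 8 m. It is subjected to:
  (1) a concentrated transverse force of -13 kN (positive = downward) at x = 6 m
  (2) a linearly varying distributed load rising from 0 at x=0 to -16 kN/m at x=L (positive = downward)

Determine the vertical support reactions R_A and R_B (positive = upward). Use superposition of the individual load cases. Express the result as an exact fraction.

R_A = -295/12 kN, R_B = -629/12 kN

Load 1 — point force P=-13 kN at a=6 m (b=L-a=2):
  R_A = Pb/L = (-13)·2/8 = -13/4 kN
  R_B = Pa/L = (-13)·6/8 = -39/4 kN
Load 2 — triangular load w₀=-16 kN/m (0→w₀ over full span):
  R_A = w₀L/6 = (-16)·8/6 = -64/3 kN
  R_B = w₀L/3 = (-16)·8/3 = -128/3 kN
Superposition: R_A = -295/12 kN, R_B = -629/12 kN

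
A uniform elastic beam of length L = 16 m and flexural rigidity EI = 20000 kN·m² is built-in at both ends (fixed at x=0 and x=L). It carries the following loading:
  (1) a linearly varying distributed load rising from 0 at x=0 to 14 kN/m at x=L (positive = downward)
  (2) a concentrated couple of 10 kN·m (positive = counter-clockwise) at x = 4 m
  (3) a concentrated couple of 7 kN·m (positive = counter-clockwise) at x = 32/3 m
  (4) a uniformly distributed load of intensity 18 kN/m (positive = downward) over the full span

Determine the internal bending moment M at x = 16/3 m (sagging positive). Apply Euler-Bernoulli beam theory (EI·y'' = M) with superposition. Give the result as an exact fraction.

Load 1 — triangular load w₀=14 kN/m (0→w₀ over full span):
  M_1 = 3w₀Lx/20 - w₀L²/30 - w₀x³/(6L) = 3·14·16·(16/3)/20 - 14·16²/30 - 14·(16/3)³/(6·16) = 15232/405 kN·m
Load 2 — applied couple M₀=10 kN·m at a=4 m (b=L-a=12):
  M_2 = R_Ax - M_A - M₀  [x>a] with R_A=45/64, M_A=-15/8 = (45/64)·(16/3) - (-15/8) - 10 = -35/8 kN·m
Load 3 — applied couple M₀=7 kN·m at a=32/3 m (b=L-a=16/3):
  M_3 = R_Ax - M_A  [x≤a] with R_A=7/12, M_A=7/3 = (7/12)·(16/3) - (7/3) = 7/9 kN·m
Load 4 — uniform load w=18 kN/m over full span:
  M_4 = wLx/2 - wL²/12 - wx²/2 = 18·16·(16/3)/2 - 18·16²/12 - 18·(16/3)²/2 = 128 kN·m
Superposition: M = Σ M_i = 524921/3240 kN·m ≈ 162.012654 kN·m

M(16/3) = 524921/3240 kN·m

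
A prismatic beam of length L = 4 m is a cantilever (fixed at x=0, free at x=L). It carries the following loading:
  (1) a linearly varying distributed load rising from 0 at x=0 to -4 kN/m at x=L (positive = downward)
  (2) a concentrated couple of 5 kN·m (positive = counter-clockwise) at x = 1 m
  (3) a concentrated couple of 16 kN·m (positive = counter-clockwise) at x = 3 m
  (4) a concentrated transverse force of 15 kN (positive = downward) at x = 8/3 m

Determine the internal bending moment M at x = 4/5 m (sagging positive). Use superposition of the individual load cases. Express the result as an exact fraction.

M(4/5) = 3007/375 kN·m

Load 1 — triangular load w₀=-4 kN/m (0→w₀ over full span):
  M_1 = w₀Lx/2 - w₀L²/3 - w₀x³/(6L) = (-4)·4·(4/5)/2 - (-4)·4²/3 - (-4)·(4/5)³/(6·4) = 5632/375 kN·m
Load 2 — applied couple M₀=5 kN·m at a=1 m (b=L-a=3):
  M_2 = M₀  [x≤a] = 5 = 5 kN·m
Load 3 — applied couple M₀=16 kN·m at a=3 m (b=L-a=1):
  M_3 = M₀  [x≤a] = 16 = 16 kN·m
Load 4 — point force P=15 kN at a=8/3 m (b=L-a=4/3):
  M_4 = -P(a-x)  [x≤a] = -15·((8/3)-(4/5)) = -28 kN·m
Superposition: M = Σ M_i = 3007/375 kN·m ≈ 8.018667 kN·m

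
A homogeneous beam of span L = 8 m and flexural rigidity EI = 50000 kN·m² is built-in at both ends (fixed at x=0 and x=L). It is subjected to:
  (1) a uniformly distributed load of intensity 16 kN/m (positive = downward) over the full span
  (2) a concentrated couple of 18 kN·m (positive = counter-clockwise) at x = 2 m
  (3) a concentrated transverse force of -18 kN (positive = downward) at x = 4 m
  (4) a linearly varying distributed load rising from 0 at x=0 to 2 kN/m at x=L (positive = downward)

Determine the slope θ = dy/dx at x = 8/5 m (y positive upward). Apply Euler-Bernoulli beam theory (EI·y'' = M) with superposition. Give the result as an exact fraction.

Load 1 — uniform load w=16 kN/m over full span:
  θ_1 = -wx(L-x)(L-2x)/(12EI) = -16·(8/5)·(8-(8/5))·(8-2·(8/5))/(12·50000) = -512/390625 rad
Load 2 — applied couple M₀=18 kN·m at a=2 m (b=L-a=6):
  θ_2 = (R_Ax²/2 - M_Ax)/EI  [x≤a] with R_A=81/32, M_A=-27/8 = ((81/32)·(8/5)²/2 - (-27/8)·(8/5))/50000 = 27/156250 rad
Load 3 — point force P=-18 kN at a=4 m (b=L-a=4):
  θ_3 = -Pb²x(2aL-(3a+b)x)/(2L³EI)  [x≤a] = -(-18)·4²·(8/5)·(2·4·8-(3·4+4)·(8/5))/(2·8³·50000) = 27/78125 rad
Load 4 — triangular load w₀=2 kN/m (0→w₀ over full span):
  θ_4 = -w₀(2x(L-x)(L-2x)(x+2L)+x²(L-x)²)/(120LEI) = -2·(2·(8/5)·(8-(8/5))·(8-2·(8/5))·((8/5)+2·8)+(8/5)²·(8-(8/5))²)/(120·8·50000) = -448/5859375 rad
Superposition: θ = Σ θ_i = -10181/11718750 rad ≈ -0.000869 rad

θ(8/5) = -10181/11718750 rad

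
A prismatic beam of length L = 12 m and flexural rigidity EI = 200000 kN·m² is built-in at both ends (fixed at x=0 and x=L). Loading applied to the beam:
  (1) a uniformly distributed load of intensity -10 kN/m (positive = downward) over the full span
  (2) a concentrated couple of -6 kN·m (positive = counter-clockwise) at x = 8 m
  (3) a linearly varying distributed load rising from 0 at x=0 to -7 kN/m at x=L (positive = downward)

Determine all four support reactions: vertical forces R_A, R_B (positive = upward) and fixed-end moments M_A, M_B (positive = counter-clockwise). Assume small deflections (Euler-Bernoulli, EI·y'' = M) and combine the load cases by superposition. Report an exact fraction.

R_A = -1099/15 kN, M_A = -778/5 kN·m, R_B = -1331/15 kN, M_B = 852/5 kN·m

Load 1 — uniform load w=-10 kN/m over full span:
  R_A = wL/2 = (-10)·12/2 = -60 kN
  M_A = wL²/12 = (-10)·12²/12 = -120 kN·m
  R_B = wL/2 = (-10)·12/2 = -60 kN
  M_B = -wL²/12 = -(-10)·12²/12 = 120 kN·m
Load 2 — applied couple M₀=-6 kN·m at a=8 m (b=L-a=4):
  R_A = 6M₀ab/L³ = 6·(-6)·8·4/12³ = -2/3 kN
  M_A = M₀b(2a-b)/L² = (-6)·4·(2·8-4)/12² = -2 kN·m
  R_B = -6M₀ab/L³ = -6·(-6)·8·4/12³ = 2/3 kN
  M_B = M₀a(2b-a)/L² = (-6)·8·(2·4-8)/12² = 0 kN·m
Load 3 — triangular load w₀=-7 kN/m (0→w₀ over full span):
  R_A = 3w₀L/20 = 3·(-7)·12/20 = -63/5 kN
  M_A = w₀L²/30 = (-7)·12²/30 = -168/5 kN·m
  R_B = 7w₀L/20 = 7·(-7)·12/20 = -147/5 kN
  M_B = -w₀L²/20 = -(-7)·12²/20 = 252/5 kN·m
Superposition: R_A = -1099/15 kN, M_A = -778/5 kN·m, R_B = -1331/15 kN, M_B = 852/5 kN·m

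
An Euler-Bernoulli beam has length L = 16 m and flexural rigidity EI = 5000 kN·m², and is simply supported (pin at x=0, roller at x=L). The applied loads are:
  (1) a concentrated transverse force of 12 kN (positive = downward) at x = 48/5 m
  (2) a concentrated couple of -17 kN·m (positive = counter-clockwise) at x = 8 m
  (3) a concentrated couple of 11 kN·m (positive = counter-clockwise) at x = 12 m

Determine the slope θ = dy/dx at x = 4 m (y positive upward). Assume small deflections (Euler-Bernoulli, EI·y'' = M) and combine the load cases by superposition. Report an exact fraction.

Load 1 — point force P=12 kN at a=48/5 m (b=L-a=32/5):
  θ_1 = -Pb(L²-b²-3x²)/(6LEI)  [x≤a] = -12·(32/5)·(16²-(32/5)²-3·4²)/(6·16·5000) = -2088/78125 rad
Load 2 — applied couple M₀=-17 kN·m at a=8 m (b=L-a=8):
  θ_2 = (M₀x²/(2L)+C₁)/EI  [x≤a] with C₁=M₀(3b²-L²)/(6L)=34/3 = ((-17)·4²/(2·16)+(34/3))/5000 = 17/30000 rad
Load 3 — applied couple M₀=11 kN·m at a=12 m (b=L-a=4):
  θ_3 = (M₀x²/(2L)+C₁)/EI  [x≤a] with C₁=M₀(3b²-L²)/(6L)=-143/6 = (11·4²/(2·16)+(-143/6))/5000 = -11/3000 rad
Superposition: θ = Σ θ_i = -37283/1250000 rad ≈ -0.029826 rad

θ(4) = -37283/1250000 rad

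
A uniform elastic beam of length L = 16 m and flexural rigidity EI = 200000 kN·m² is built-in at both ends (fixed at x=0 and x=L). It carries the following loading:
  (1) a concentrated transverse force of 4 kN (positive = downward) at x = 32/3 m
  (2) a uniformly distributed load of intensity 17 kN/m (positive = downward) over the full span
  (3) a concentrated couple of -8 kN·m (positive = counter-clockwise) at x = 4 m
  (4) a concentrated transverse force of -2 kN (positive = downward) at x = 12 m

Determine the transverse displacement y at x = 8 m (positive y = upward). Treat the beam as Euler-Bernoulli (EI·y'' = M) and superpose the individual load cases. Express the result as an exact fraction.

y(8) = -7531/506250 m

Load 1 — point force P=4 kN at a=32/3 m (b=L-a=16/3):
  y_1 = -Pb²x²(3aL-(3a+b)x)/(6L³EI)  [x≤a] = -4·(16/3)²·8²·(3·(32/3)·16-(3·(32/3)+(16/3))·8)/(6·16³·200000) = -16/50625 m
Load 2 — uniform load w=17 kN/m over full span:
  y_2 = -wx²(L-x)²/(24EI) = -17·8²·(16-8)²/(24·200000) = -136/9375 m
Load 3 — applied couple M₀=-8 kN·m at a=4 m (b=L-a=12):
  y_3 = (R_Ax³/6 - M_Ax²/2 - M₀(x-a)²/2)/EI  [x>a] with R_A=-9/16, M_A=3/2 = ((-9/16)·8³/6 - (3/2)·8²/2 - (-8)·(8-4)²/2)/200000 = -1/6250 m
Load 4 — point force P=-2 kN at a=12 m (b=L-a=4):
  y_4 = -Pb²x²(3aL-(3a+b)x)/(6L³EI)  [x≤a] = -(-2)·4²·8²·(3·12·16-(3·12+4)·8)/(6·16³·200000) = 1/9375 m
Superposition: y = Σ y_i = -7531/506250 m ≈ -0.014876 m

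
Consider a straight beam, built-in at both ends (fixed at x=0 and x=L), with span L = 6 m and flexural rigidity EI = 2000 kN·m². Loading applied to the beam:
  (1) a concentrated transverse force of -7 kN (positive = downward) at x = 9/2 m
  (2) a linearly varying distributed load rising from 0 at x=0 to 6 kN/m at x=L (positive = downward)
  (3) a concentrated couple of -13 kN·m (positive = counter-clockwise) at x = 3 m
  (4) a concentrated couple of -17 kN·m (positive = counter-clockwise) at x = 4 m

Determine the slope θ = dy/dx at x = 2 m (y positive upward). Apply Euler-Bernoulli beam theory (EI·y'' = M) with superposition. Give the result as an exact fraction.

θ(2) = 227/360000 rad

Load 1 — point force P=-7 kN at a=9/2 m (b=L-a=3/2):
  θ_1 = -Pb²x(2aL-(3a+b)x)/(2L³EI)  [x≤a] = -(-7)·(3/2)²·2·(2·(9/2)·6-(3·(9/2)+(3/2))·2)/(2·6³·2000) = 7/8000 rad
Load 2 — triangular load w₀=6 kN/m (0→w₀ over full span):
  θ_2 = -w₀(2x(L-x)(L-2x)(x+2L)+x²(L-x)²)/(120LEI) = -6·(2·2·(6-2)·(6-2·2)·(2+2·6)+2²·(6-2)²)/(120·6·2000) = -4/1875 rad
Load 3 — applied couple M₀=-13 kN·m at a=3 m (b=L-a=3):
  θ_3 = (R_Ax²/2 - M_Ax)/EI  [x≤a] with R_A=-13/4, M_A=-13/4 = ((-13/4)·2²/2 - (-13/4)·2)/2000 = 0 rad
Load 4 — applied couple M₀=-17 kN·m at a=4 m (b=L-a=2):
  θ_4 = (R_Ax²/2 - M_Ax)/EI  [x≤a] with R_A=-34/9, M_A=-17/3 = ((-34/9)·2²/2 - (-17/3)·2)/2000 = 17/9000 rad
Superposition: θ = Σ θ_i = 227/360000 rad ≈ 0.000631 rad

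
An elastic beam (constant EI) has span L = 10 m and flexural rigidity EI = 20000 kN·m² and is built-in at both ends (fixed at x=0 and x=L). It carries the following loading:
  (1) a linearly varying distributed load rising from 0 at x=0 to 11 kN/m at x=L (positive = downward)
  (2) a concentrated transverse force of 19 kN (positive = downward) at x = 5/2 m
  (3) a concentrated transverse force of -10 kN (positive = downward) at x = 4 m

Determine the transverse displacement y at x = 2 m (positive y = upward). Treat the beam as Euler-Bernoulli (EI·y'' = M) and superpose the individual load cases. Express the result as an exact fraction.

Load 1 — triangular load w₀=11 kN/m (0→w₀ over full span):
  y_1 = -w₀x²(L-x)²(x+2L)/(120LEI) = -11·2²·(10-2)²·(2+2·10)/(120·10·20000) = -121/46875 m
Load 2 — point force P=19 kN at a=5/2 m (b=L-a=15/2):
  y_2 = -Pb²x²(3aL-(3a+b)x)/(6L³EI)  [x≤a] = -19·(15/2)²·2²·(3·(5/2)·10-(3·(5/2)+(15/2))·2)/(6·10³·20000) = -513/320000 m
Load 3 — point force P=-10 kN at a=4 m (b=L-a=6):
  y_3 = -Pb²x²(3aL-(3a+b)x)/(6L³EI)  [x≤a] = -(-10)·6²·2²·(3·4·10-(3·4+6)·2)/(6·10³·20000) = 63/62500 m
Superposition: y = Σ y_i = -15247/4800000 m ≈ -0.003176 m

y(2) = -15247/4800000 m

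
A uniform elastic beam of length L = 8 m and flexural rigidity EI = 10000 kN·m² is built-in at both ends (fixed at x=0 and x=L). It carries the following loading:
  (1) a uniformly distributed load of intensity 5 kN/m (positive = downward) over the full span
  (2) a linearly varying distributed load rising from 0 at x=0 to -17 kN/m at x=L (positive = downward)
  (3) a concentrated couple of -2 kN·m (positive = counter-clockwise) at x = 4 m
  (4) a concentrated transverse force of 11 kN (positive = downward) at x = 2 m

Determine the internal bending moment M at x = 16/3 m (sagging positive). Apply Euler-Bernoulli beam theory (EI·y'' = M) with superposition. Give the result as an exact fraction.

Load 1 — uniform load w=5 kN/m over full span:
  M_1 = wLx/2 - wL²/12 - wx²/2 = 5·8·(16/3)/2 - 5·8²/12 - 5·(16/3)²/2 = 80/9 kN·m
Load 2 — triangular load w₀=-17 kN/m (0→w₀ over full span):
  M_2 = 3w₀Lx/20 - w₀L²/30 - w₀x³/(6L) = 3·(-17)·8·(16/3)/20 - (-17)·8²/30 - (-17)·(16/3)³/(6·8) = -7616/405 kN·m
Load 3 — applied couple M₀=-2 kN·m at a=4 m (b=L-a=4):
  M_3 = R_Ax - M_A - M₀  [x>a] with R_A=-3/8, M_A=-1/2 = (-3/8)·(16/3) - (-1/2) - (-2) = 1/2 kN·m
Load 4 — point force P=11 kN at a=2 m (b=L-a=6):
  M_4 = Pa²(a+3b)(L-x)/L³ - Pa²b/L²  [x>a] = 11·2²·(2+3·6)·(8-(16/3))/8³ - 11·2²·6/8² = 11/24 kN·m
Superposition: M = Σ M_i = -29023/3240 kN·m ≈ -8.957716 kN·m

M(16/3) = -29023/3240 kN·m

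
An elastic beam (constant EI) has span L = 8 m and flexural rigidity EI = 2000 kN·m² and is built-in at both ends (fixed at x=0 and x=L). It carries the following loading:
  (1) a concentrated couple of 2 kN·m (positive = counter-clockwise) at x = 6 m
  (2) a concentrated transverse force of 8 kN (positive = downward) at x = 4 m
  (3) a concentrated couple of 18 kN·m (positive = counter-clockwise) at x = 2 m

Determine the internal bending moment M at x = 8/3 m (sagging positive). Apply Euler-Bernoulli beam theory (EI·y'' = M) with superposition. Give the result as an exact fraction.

M(8/3) = -61/12 kN·m

Load 1 — applied couple M₀=2 kN·m at a=6 m (b=L-a=2):
  M_1 = R_Ax - M_A  [x≤a] with R_A=9/32, M_A=5/8 = (9/32)·(8/3) - (5/8) = 1/8 kN·m
Load 2 — point force P=8 kN at a=4 m (b=L-a=4):
  M_2 = Pb²(3a+b)x/L³ - Pab²/L²  [x≤a] = 8·4²·(3·4+4)·(8/3)/8³ - 8·4·4²/8² = 8/3 kN·m
Load 3 — applied couple M₀=18 kN·m at a=2 m (b=L-a=6):
  M_3 = R_Ax - M_A - M₀  [x>a] with R_A=81/32, M_A=-27/8 = (81/32)·(8/3) - (-27/8) - 18 = -63/8 kN·m
Superposition: M = Σ M_i = -61/12 kN·m ≈ -5.083333 kN·m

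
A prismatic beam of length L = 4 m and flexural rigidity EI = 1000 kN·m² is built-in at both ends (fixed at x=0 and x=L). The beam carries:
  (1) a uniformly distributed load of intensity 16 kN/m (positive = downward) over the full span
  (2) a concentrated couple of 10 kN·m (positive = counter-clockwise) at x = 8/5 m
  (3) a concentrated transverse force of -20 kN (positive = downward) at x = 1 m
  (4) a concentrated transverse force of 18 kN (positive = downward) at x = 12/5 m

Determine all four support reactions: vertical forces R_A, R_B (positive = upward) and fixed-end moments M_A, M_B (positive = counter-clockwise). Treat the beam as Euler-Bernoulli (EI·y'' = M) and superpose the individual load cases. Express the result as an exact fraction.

Load 1 — uniform load w=16 kN/m over full span:
  R_A = wL/2 = 16·4/2 = 32 kN
  M_A = wL²/12 = 16·4²/12 = 64/3 kN·m
  R_B = wL/2 = 16·4/2 = 32 kN
  M_B = -wL²/12 = -16·4²/12 = -64/3 kN·m
Load 2 — applied couple M₀=10 kN·m at a=8/5 m (b=L-a=12/5):
  R_A = 6M₀ab/L³ = 6·10·(8/5)·(12/5)/4³ = 18/5 kN
  M_A = M₀b(2a-b)/L² = 10·(12/5)·(2·(8/5)-(12/5))/4² = 6/5 kN·m
  R_B = -6M₀ab/L³ = -6·10·(8/5)·(12/5)/4³ = -18/5 kN
  M_B = M₀a(2b-a)/L² = 10·(8/5)·(2·(12/5)-(8/5))/4² = 16/5 kN·m
Load 3 — point force P=-20 kN at a=1 m (b=L-a=3):
  R_A = Pb²(3a+b)/L³ = (-20)·3²·(3·1+3)/4³ = -135/8 kN
  M_A = Pab²/L² = (-20)·1·3²/4² = -45/4 kN·m
  R_B = Pa²(a+3b)/L³ = (-20)·1²·(1+3·3)/4³ = -25/8 kN
  M_B = -Pa²b/L² = -(-20)·1²·3/4² = 15/4 kN·m
Load 4 — point force P=18 kN at a=12/5 m (b=L-a=8/5):
  R_A = Pb²(3a+b)/L³ = 18·(8/5)²·(3·(12/5)+(8/5))/4³ = 792/125 kN
  M_A = Pab²/L² = 18·(12/5)·(8/5)²/4² = 864/125 kN·m
  R_B = Pa²(a+3b)/L³ = 18·(12/5)²·((12/5)+3·(8/5))/4³ = 1458/125 kN
  M_B = -Pa²b/L² = -18·(12/5)²·(8/5)/4² = -1296/125 kN·m
Superposition: R_A = 25061/1000 kN, M_A = 27293/1500 kN·m, R_B = 36939/1000 kN, M_B = -37127/1500 kN·m

R_A = 25061/1000 kN, M_A = 27293/1500 kN·m, R_B = 36939/1000 kN, M_B = -37127/1500 kN·m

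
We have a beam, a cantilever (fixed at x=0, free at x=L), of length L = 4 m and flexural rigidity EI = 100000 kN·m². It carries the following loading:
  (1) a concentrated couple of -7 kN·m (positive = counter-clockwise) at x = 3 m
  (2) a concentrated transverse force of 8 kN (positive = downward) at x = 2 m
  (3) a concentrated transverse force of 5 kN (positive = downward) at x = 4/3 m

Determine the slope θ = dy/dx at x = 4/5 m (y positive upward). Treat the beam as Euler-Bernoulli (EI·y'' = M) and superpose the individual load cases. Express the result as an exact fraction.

Load 1 — applied couple M₀=-7 kN·m at a=3 m (b=L-a=1):
  θ_1 = M₀x/EI  [x≤a] = (-7)·(4/5)/100000 = -7/125000 rad
Load 2 — point force P=8 kN at a=2 m (b=L-a=2):
  θ_2 = -Px(2a-x)/(2EI)  [x≤a] = -8·(4/5)·(2·2-(4/5))/(2·100000) = -8/78125 rad
Load 3 — point force P=5 kN at a=4/3 m (b=L-a=8/3):
  θ_3 = -Px(2a-x)/(2EI)  [x≤a] = -5·(4/5)·(2·(4/3)-(4/5))/(2·100000) = -7/187500 rad
Superposition: θ = Σ θ_i = -367/1875000 rad ≈ -0.000196 rad

θ(4/5) = -367/1875000 rad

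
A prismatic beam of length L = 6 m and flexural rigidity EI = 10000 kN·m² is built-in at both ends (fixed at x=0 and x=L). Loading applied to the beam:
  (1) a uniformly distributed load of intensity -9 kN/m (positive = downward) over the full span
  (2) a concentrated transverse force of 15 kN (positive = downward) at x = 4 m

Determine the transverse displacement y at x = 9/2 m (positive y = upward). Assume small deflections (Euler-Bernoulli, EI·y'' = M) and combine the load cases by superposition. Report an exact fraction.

Load 1 — uniform load w=-9 kN/m over full span:
  y_1 = -wx²(L-x)²/(24EI) = -(-9)·(9/2)²·(6-(9/2))²/(24·10000) = 2187/1280000 m
Load 2 — point force P=15 kN at a=4 m (b=L-a=2):
  y_2 = -Pa²(L-x)²(3bL-(3b+a)(L-x))/(6L³EI)  [x>a] = -15·4²·(6-(9/2))²·(3·2·6-(3·2+4)·(6-(9/2)))/(6·6³·10000) = -7/8000 m
Superposition: y = Σ y_i = 1067/1280000 m ≈ 0.000834 m

y(9/2) = 1067/1280000 m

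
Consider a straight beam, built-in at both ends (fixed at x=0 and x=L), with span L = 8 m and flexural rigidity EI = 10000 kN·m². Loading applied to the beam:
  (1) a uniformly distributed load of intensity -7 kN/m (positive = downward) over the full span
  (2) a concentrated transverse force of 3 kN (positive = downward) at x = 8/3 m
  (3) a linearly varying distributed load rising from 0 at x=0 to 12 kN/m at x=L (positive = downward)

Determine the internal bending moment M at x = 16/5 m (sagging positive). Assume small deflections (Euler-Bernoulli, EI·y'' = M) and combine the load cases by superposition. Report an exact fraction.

M(16/5) = -2456/1125 kN·m

Load 1 — uniform load w=-7 kN/m over full span:
  M_1 = wLx/2 - wL²/12 - wx²/2 = (-7)·8·(16/5)/2 - (-7)·8²/12 - (-7)·(16/5)²/2 = -1232/75 kN·m
Load 2 — point force P=3 kN at a=8/3 m (b=L-a=16/3):
  M_2 = Pa²(a+3b)(L-x)/L³ - Pa²b/L²  [x>a] = 3·(8/3)²·((8/3)+3·(16/3))·(8-(16/5))/8³ - 3·(8/3)²·(16/3)/8² = 88/45 kN·m
Load 3 — triangular load w₀=12 kN/m (0→w₀ over full span):
  M_3 = 3w₀Lx/20 - w₀L²/30 - w₀x³/(6L) = 3·12·8·(16/5)/20 - 12·8²/30 - 12·(16/5)³/(6·8) = 1536/125 kN·m
Superposition: M = Σ M_i = -2456/1125 kN·m ≈ -2.183111 kN·m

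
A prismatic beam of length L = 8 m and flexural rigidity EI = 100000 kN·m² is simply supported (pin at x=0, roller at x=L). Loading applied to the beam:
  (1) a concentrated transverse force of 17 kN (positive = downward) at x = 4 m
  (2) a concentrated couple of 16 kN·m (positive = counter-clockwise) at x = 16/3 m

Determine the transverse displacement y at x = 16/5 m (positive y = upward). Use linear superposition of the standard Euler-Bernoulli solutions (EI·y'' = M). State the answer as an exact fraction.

y(16/5) = -7234/3515625 m

Load 1 — point force P=17 kN at a=4 m (b=L-a=4):
  y_1 = -Pbx(L²-b²-x²)/(6LEI)  [x≤a] = -17·4·(16/5)·(8²-4²-(16/5)²)/(6·8·100000) = -2006/1171875 m
Load 2 — applied couple M₀=16 kN·m at a=16/3 m (b=L-a=8/3):
  y_2 = (M₀x³/(6L)+C₁x)/EI  [x≤a] with C₁=M₀(3b²-L²)/(6L)=-128/9 = (16·(16/5)³/(6·8)+(-128/9)·(16/5))/100000 = -1216/3515625 m
Superposition: y = Σ y_i = -7234/3515625 m ≈ -0.002058 m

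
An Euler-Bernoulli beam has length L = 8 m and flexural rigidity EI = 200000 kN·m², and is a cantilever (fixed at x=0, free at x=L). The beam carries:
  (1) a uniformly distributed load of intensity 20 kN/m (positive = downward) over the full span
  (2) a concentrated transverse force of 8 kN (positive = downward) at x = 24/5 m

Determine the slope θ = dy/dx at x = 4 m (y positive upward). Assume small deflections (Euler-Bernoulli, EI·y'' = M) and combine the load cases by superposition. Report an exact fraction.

θ(4) = -371/46875 rad

Load 1 — uniform load w=20 kN/m over full span:
  θ_1 = -wx(x²-3Lx+3L²)/(6EI) = -20·4·(4²-3·8·4+3·8²)/(6·200000) = -14/1875 rad
Load 2 — point force P=8 kN at a=24/5 m (b=L-a=16/5):
  θ_2 = -Px(2a-x)/(2EI)  [x≤a] = -8·4·(2·(24/5)-4)/(2·200000) = -7/15625 rad
Superposition: θ = Σ θ_i = -371/46875 rad ≈ -0.007915 rad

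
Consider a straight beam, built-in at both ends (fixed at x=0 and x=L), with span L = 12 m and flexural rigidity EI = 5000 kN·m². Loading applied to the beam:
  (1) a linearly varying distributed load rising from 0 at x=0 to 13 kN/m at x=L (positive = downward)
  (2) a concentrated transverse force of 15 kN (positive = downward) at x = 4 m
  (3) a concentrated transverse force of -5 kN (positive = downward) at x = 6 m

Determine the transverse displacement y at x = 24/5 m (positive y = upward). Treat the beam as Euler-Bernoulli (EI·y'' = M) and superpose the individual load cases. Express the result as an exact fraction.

y(24/5) = -730278/9765625 m

Load 1 — triangular load w₀=13 kN/m (0→w₀ over full span):
  y_1 = -w₀x²(L-x)²(x+2L)/(120LEI) = -13·(24/5)²·(12-(24/5))²·((24/5)+2·12)/(120·12·5000) = -606528/9765625 m
Load 2 — point force P=15 kN at a=4 m (b=L-a=8):
  y_2 = -Pa²(L-x)²(3bL-(3b+a)(L-x))/(6L³EI)  [x>a] = -15·4²·(12-(24/5))²·(3·8·12-(3·8+4)·(12-(24/5)))/(6·12³·5000) = -324/15625 m
Load 3 — point force P=-5 kN at a=6 m (b=L-a=6):
  y_3 = -Pb²x²(3aL-(3a+b)x)/(6L³EI)  [x≤a] = -(-5)·6²·(24/5)²·(3·6·12-(3·6+6)·(24/5))/(6·12³·5000) = 126/15625 m
Superposition: y = Σ y_i = -730278/9765625 m ≈ -0.074780 m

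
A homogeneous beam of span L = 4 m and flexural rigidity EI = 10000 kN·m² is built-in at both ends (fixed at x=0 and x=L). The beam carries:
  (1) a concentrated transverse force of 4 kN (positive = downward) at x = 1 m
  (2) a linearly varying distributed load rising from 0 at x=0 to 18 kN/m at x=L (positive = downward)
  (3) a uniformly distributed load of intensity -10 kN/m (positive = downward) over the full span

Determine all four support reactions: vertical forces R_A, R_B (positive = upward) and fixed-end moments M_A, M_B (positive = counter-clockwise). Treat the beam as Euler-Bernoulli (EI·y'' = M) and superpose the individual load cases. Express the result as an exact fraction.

Load 1 — point force P=4 kN at a=1 m (b=L-a=3):
  R_A = Pb²(3a+b)/L³ = 4·3²·(3·1+3)/4³ = 27/8 kN
  M_A = Pab²/L² = 4·1·3²/4² = 9/4 kN·m
  R_B = Pa²(a+3b)/L³ = 4·1²·(1+3·3)/4³ = 5/8 kN
  M_B = -Pa²b/L² = -4·1²·3/4² = -3/4 kN·m
Load 2 — triangular load w₀=18 kN/m (0→w₀ over full span):
  R_A = 3w₀L/20 = 3·18·4/20 = 54/5 kN
  M_A = w₀L²/30 = 18·4²/30 = 48/5 kN·m
  R_B = 7w₀L/20 = 7·18·4/20 = 126/5 kN
  M_B = -w₀L²/20 = -18·4²/20 = -72/5 kN·m
Load 3 — uniform load w=-10 kN/m over full span:
  R_A = wL/2 = (-10)·4/2 = -20 kN
  M_A = wL²/12 = (-10)·4²/12 = -40/3 kN·m
  R_B = wL/2 = (-10)·4/2 = -20 kN
  M_B = -wL²/12 = -(-10)·4²/12 = 40/3 kN·m
Superposition: R_A = -233/40 kN, M_A = -89/60 kN·m, R_B = 233/40 kN, M_B = -109/60 kN·m

R_A = -233/40 kN, M_A = -89/60 kN·m, R_B = 233/40 kN, M_B = -109/60 kN·m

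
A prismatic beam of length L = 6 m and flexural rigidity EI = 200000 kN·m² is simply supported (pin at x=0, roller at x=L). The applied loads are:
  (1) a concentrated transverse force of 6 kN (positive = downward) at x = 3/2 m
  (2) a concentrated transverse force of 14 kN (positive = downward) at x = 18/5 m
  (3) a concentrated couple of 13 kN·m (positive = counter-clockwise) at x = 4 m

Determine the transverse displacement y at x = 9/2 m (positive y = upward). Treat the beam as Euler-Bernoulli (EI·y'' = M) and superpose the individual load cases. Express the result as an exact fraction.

Load 1 — point force P=6 kN at a=3/2 m (b=L-a=9/2):
  y_1 = -Pa(L-x)(2Lx-a²-x²)/(6LEI)  [x>a] = -6·(3/2)·(6-(9/2))·(2·6·(9/2)-(3/2)²-(9/2)²)/(6·6·200000) = -189/3200000 m
Load 2 — point force P=14 kN at a=18/5 m (b=L-a=12/5):
  y_2 = -Pa(L-x)(2Lx-a²-x²)/(6LEI)  [x>a] = -14·(18/5)·(6-(9/2))·(2·6·(9/2)-(18/5)²-(9/2)²)/(6·6·200000) = -43659/200000000 m
Load 3 — applied couple M₀=13 kN·m at a=4 m (b=L-a=2):
  y_3 = (M₀x³/(6L)-M₀(x-a)²/2+C₁x)/EI  [x>a] with C₁=M₀(3b²-L²)/(6L)=-26/3 = (13·(9/2)³/(6·6)-13·((9/2)-4)²/2+(-26/3)·(9/2))/200000 = -247/6400000 m
Superposition: y = Σ y_i = -252761/800000000 m ≈ -0.000316 m

y(9/2) = -252761/800000000 m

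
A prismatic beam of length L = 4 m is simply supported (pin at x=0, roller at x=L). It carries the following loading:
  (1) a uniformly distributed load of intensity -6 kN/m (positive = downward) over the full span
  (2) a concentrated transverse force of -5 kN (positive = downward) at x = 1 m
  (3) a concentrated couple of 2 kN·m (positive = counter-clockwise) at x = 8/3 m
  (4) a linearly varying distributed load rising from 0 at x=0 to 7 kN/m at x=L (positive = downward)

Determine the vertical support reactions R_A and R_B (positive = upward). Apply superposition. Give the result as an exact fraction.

R_A = -127/12 kN, R_B = -53/12 kN

Load 1 — uniform load w=-6 kN/m over full span:
  R_A = wL/2 = (-6)·4/2 = -12 kN
  R_B = wL/2 = (-6)·4/2 = -12 kN
Load 2 — point force P=-5 kN at a=1 m (b=L-a=3):
  R_A = Pb/L = (-5)·3/4 = -15/4 kN
  R_B = Pa/L = (-5)·1/4 = -5/4 kN
Load 3 — applied couple M₀=2 kN·m at a=8/3 m (b=L-a=4/3):
  R_A = M₀/L = 2/4 = 1/2 kN
  R_B = -M₀/L = -2/4 = -1/2 kN
Load 4 — triangular load w₀=7 kN/m (0→w₀ over full span):
  R_A = w₀L/6 = 7·4/6 = 14/3 kN
  R_B = w₀L/3 = 7·4/3 = 28/3 kN
Superposition: R_A = -127/12 kN, R_B = -53/12 kN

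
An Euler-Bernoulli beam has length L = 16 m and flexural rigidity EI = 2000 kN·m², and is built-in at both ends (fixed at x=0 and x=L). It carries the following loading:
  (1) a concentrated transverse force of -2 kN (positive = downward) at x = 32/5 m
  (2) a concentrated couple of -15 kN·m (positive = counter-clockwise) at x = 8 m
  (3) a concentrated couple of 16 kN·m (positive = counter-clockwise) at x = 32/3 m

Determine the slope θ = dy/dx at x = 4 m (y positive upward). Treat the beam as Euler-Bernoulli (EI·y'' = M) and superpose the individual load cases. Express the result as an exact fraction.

Load 1 — point force P=-2 kN at a=32/5 m (b=L-a=48/5):
  θ_1 = -Pb²x(2aL-(3a+b)x)/(2L³EI)  [x≤a] = -(-2)·(48/5)²·4·(2·(32/5)·16-(3·(32/5)+(48/5))·4)/(2·16³·2000) = 63/15625 rad
Load 2 — applied couple M₀=-15 kN·m at a=8 m (b=L-a=8):
  θ_2 = (R_Ax²/2 - M_Ax)/EI  [x≤a] with R_A=-45/32, M_A=-15/4 = ((-45/32)·4²/2 - (-15/4)·4)/2000 = 3/1600 rad
Load 3 — applied couple M₀=16 kN·m at a=32/3 m (b=L-a=16/3):
  θ_3 = (R_Ax²/2 - M_Ax)/EI  [x≤a] with R_A=4/3, M_A=16/3 = ((4/3)·4²/2 - (16/3)·4)/2000 = -2/375 rad
Superposition: θ = Σ θ_i = 1721/3000000 rad ≈ 0.000574 rad

θ(4) = 1721/3000000 rad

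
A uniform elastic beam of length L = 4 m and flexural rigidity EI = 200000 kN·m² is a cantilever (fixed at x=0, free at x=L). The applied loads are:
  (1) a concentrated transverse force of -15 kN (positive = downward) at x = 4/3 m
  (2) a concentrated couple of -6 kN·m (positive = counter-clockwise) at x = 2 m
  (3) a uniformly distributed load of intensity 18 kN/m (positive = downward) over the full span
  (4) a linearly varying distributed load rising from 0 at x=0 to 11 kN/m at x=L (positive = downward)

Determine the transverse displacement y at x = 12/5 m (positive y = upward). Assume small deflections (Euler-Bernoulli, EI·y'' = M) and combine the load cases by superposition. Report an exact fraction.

y(12/5) = -40556731/21093750000 m

Load 1 — point force P=-15 kN at a=4/3 m (b=L-a=8/3):
  y_1 = -Pa²(3x-a)/(6EI)  [x>a] = -(-15)·(4/3)²·(3·(12/5)-(4/3))/(6·200000) = 11/84375 m
Load 2 — applied couple M₀=-6 kN·m at a=2 m (b=L-a=2):
  y_2 = M₀a(2x-a)/(2EI)  [x>a] = (-6)·2·(2·(12/5)-2)/(2·200000) = -21/250000 m
Load 3 — uniform load w=18 kN/m over full span:
  y_3 = -wx²(x²-4Lx+6L²)/(24EI) = -18·(12/5)²·((12/5)²-4·4·(12/5)+6·4²)/(24·200000) = -2673/1953125 m
Load 4 — triangular load w₀=11 kN/m (0→w₀ over full span):
  y_4 = (w₀Lx³/12-w₀L²x²/6-w₀x⁵/(120L))/EI = (11·4·(12/5)³/12-11·4²·(12/5)²/6-11·(12/5)⁵/(120·4))/200000 = -58641/97656250 m
Superposition: y = Σ y_i = -40556731/21093750000 m ≈ -0.001923 m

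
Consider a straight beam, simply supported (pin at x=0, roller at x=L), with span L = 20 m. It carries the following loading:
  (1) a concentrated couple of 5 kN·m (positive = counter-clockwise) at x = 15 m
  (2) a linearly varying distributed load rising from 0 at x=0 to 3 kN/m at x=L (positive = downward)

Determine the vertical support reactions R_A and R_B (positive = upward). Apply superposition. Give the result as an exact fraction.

R_A = 41/4 kN, R_B = 79/4 kN

Load 1 — applied couple M₀=5 kN·m at a=15 m (b=L-a=5):
  R_A = M₀/L = 5/20 = 1/4 kN
  R_B = -M₀/L = -5/20 = -1/4 kN
Load 2 — triangular load w₀=3 kN/m (0→w₀ over full span):
  R_A = w₀L/6 = 3·20/6 = 10 kN
  R_B = w₀L/3 = 3·20/3 = 20 kN
Superposition: R_A = 41/4 kN, R_B = 79/4 kN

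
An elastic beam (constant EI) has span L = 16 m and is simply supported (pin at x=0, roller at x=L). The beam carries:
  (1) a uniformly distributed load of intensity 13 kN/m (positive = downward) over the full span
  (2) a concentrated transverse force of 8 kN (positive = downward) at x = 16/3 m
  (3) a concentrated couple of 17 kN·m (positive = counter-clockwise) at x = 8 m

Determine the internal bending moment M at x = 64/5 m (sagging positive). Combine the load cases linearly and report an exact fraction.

Load 1 — uniform load w=13 kN/m over full span:
  M_1 = wx(L-x)/2 = 13·(64/5)·(16-(64/5))/2 = 6656/25 kN·m
Load 2 — point force P=8 kN at a=16/3 m (b=L-a=32/3):
  M_2 = Pa(L-x)/L  [x>a] = 8·(16/3)·(16-(64/5))/16 = 128/15 kN·m
Load 3 — applied couple M₀=17 kN·m at a=8 m (b=L-a=8):
  M_3 = M₀x/L - M₀  [x>a] = 17·(64/5)/16 - 17 = -17/5 kN·m
Superposition: M = Σ M_i = 20353/75 kN·m ≈ 271.373333 kN·m

M(64/5) = 20353/75 kN·m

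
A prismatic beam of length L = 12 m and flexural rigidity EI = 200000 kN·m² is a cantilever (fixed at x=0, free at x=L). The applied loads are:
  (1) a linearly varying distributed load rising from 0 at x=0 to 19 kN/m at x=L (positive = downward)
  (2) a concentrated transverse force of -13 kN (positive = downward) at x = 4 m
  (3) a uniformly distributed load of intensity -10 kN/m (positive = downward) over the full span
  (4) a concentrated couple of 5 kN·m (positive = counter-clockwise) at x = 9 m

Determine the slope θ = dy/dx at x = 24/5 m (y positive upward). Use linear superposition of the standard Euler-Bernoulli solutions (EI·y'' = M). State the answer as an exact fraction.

Load 1 — triangular load w₀=19 kN/m (0→w₀ over full span):
  θ_1 = (w₀Lx²/4-w₀L²x/3-w₀x⁴/(24L))/EI = (19·12·(24/5)²/4-19·12²·(24/5)/3-19·(24/5)⁴/(24·12))/200000 = -30267/1953125 rad
Load 2 — point force P=-13 kN at a=4 m (b=L-a=8):
  θ_2 = -Pa²/(2EI)  [x>a] = -(-13)·4²/(2·200000) = 13/25000 rad
Load 3 — uniform load w=-10 kN/m over full span:
  θ_3 = -wx(x²-3Lx+3L²)/(6EI) = -(-10)·(24/5)·((24/5)²-3·12·(24/5)+3·12²)/(6·200000) = 882/78125 rad
Load 4 — applied couple M₀=5 kN·m at a=9 m (b=L-a=3):
  θ_4 = M₀x/EI  [x≤a] = 5·(24/5)/200000 = 3/25000 rad
Superposition: θ = Σ θ_i = -6967/1953125 rad ≈ -0.003567 rad

θ(24/5) = -6967/1953125 rad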